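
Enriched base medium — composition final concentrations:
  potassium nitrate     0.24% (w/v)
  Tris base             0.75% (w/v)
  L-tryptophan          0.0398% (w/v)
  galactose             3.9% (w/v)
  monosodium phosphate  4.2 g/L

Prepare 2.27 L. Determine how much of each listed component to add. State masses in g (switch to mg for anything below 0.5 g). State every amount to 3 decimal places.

potassium nitrate 5.448 g; Tris base 17.025 g; L-tryptophan 0.903 g; galactose 88.530 g; monosodium phosphate 9.534 g

Working volume: 2.27 L.
potassium nitrate: 0.24 g per 100 mL × 2270 mL ÷ 100 = 5.448 g
Tris base: 0.75% w/v = 7.5 g/L → 7.5 × 2.27 L = 17.025 g
L-tryptophan: 0.0398% w/v = 0.398 g/L → 0.398 × 2.27 L = 0.903 g
galactose: 3.9% w/v = 39 g/L → 39 × 2.27 L = 88.530 g
monosodium phosphate: 4.2 g/L × 2.27 L = 9.534 g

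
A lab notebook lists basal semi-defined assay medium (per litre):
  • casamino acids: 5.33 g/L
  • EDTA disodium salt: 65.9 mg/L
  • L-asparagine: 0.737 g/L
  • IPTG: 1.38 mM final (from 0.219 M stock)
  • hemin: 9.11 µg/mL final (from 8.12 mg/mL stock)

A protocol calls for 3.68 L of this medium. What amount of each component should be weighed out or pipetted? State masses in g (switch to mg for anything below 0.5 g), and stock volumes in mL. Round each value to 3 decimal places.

Working volume: 3.68 L.
casamino acids: 5.33 g/L × 3.68 L = 19.614 g
EDTA disodium salt: 65.9 mg/L × 3.68 L = 242.512 mg
L-asparagine: 0.737 g/L × 3.68 L = 2.712 g
IPTG: V = C2·V2/C1 = 1.38 mM × 3680 mL ÷ 219 mM = 23.189 mL
hemin: C1V1 = C2V2 → 9.11 µg/mL × 3680 mL ÷ 8120 µg/mL = 4.129 mL

casamino acids 19.614 g; EDTA disodium salt 242.512 mg; L-asparagine 2.712 g; IPTG 23.189 mL; hemin 4.129 mL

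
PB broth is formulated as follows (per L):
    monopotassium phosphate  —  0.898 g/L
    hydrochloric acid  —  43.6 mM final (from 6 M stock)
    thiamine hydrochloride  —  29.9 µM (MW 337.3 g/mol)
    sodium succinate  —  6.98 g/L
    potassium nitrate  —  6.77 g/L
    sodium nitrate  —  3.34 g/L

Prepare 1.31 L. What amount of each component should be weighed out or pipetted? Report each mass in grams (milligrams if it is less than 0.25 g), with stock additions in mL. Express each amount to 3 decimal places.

monopotassium phosphate 1.176 g; hydrochloric acid 9.519 mL; thiamine hydrochloride 13.212 mg; sodium succinate 9.144 g; potassium nitrate 8.869 g; sodium nitrate 4.375 g

Working volume: 1.31 L.
monopotassium phosphate: 0.898 g/L × 1.31 L = 1.176 g
hydrochloric acid: C1V1 = C2V2 → 43.6 mM × 1310 mL ÷ 6000 mM = 9.519 mL
thiamine hydrochloride: 29.9 µmol/L × 337.3 g/mol × 1.31 L ÷ 1000 = 13.212 mg
sodium succinate: 6.98 g/L × 1.31 L = 9.144 g
potassium nitrate: 6.77 g/L × 1.31 L = 8.869 g
sodium nitrate: 3.34 g/L × 1.31 L = 4.375 g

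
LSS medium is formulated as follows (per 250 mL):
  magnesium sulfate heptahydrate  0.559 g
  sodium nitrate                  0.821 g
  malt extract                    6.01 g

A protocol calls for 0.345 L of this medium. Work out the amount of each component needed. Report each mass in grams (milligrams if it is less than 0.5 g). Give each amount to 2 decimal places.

Scale factor = 345 mL / 250 mL = 1.38.
magnesium sulfate heptahydrate: 0.559 g × (345 mL / 250 mL) = 0.77 g
sodium nitrate: 0.821 g × (345 mL / 250 mL) = 1.13 g
malt extract: 6.01 g × (345 mL / 250 mL) = 8.29 g

magnesium sulfate heptahydrate 0.77 g; sodium nitrate 1.13 g; malt extract 8.29 g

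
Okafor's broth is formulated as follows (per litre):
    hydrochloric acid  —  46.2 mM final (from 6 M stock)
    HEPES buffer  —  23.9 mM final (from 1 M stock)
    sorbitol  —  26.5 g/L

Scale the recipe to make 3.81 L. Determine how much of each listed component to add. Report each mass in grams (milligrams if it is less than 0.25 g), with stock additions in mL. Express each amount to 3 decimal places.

hydrochloric acid 29.337 mL; HEPES buffer 91.059 mL; sorbitol 100.965 g

Working volume: 3.81 L.
hydrochloric acid: V = C2·V2/C1 = 46.2 mM × 3810 mL ÷ 6000 mM = 29.337 mL
HEPES buffer: C1V1 = C2V2 → 23.9 mM × 3810 mL ÷ 1000 mM = 91.059 mL
sorbitol: 26.5 g/L × 3.81 L = 100.965 g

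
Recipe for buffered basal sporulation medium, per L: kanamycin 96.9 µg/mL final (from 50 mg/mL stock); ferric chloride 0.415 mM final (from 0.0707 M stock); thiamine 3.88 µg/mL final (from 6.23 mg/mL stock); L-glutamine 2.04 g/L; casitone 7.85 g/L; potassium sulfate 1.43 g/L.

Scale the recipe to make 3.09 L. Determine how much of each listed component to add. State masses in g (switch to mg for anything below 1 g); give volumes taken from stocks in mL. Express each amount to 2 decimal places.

Working volume: 3.09 L.
kanamycin: V = C2·V2/C1 = 96.9 µg/mL × 3090 mL ÷ 50000 µg/mL = 5.99 mL
ferric chloride: dilute stock: 0.415 mM × 3090 mL ÷ 70.7 mM = 18.14 mL
thiamine: dilute stock: 3.88 µg/mL × 3090 mL ÷ 6230 µg/mL = 1.92 mL
L-glutamine: 2.04 g/L × 3.09 L = 6.30 g
casitone: 7.85 g/L × 3.09 L = 24.26 g
potassium sulfate: 1.43 g/L × 3.09 L = 4.42 g

kanamycin 5.99 mL; ferric chloride 18.14 mL; thiamine 1.92 mL; L-glutamine 6.30 g; casitone 24.26 g; potassium sulfate 4.42 g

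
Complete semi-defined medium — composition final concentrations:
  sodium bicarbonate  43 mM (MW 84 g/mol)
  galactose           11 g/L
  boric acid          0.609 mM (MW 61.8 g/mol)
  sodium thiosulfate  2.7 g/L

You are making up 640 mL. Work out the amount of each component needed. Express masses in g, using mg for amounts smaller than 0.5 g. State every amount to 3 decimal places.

Working volume: 640 mL = 0.64 L.
sodium bicarbonate: 43 mmol/L × 84 g/mol × 0.64 L ÷ 1000 = 2.312 g
galactose: 11 g/L × 0.64 L = 7.040 g
boric acid: 0.609 mmol/L × 61.8 mg/mmol × 0.64 L = 24.087 mg
sodium thiosulfate: 2.7 g/L × 0.64 L = 1.728 g

sodium bicarbonate 2.312 g; galactose 7.040 g; boric acid 24.087 mg; sodium thiosulfate 1.728 g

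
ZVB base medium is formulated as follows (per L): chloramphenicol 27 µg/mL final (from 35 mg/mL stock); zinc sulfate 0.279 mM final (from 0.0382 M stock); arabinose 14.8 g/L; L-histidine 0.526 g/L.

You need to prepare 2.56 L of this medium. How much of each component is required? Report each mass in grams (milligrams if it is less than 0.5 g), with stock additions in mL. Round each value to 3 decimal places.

chloramphenicol 1.975 mL; zinc sulfate 18.697 mL; arabinose 37.888 g; L-histidine 1.347 g

Working volume: 2.56 L.
chloramphenicol: dilute stock: 27 µg/mL × 2560 mL ÷ 35000 µg/mL = 1.975 mL
zinc sulfate: dilute stock: 0.279 mM × 2560 mL ÷ 38.2 mM = 18.697 mL
arabinose: 14.8 g/L × 2.56 L = 37.888 g
L-histidine: 0.526 g/L × 2.56 L = 1.347 g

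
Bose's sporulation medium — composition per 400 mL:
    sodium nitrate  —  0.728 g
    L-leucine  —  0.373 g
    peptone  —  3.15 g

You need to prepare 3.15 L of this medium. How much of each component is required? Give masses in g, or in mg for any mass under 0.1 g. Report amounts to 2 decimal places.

sodium nitrate 5.73 g; L-leucine 2.94 g; peptone 24.81 g

Scale factor = 3150 mL / 400 mL = 7.875.
sodium nitrate: 0.728 g × (3150 mL / 400 mL) = 5.73 g
L-leucine: 0.373 g × (3150 mL / 400 mL) = 2.94 g
peptone: 3.15 g × (3150 mL / 400 mL) = 24.81 g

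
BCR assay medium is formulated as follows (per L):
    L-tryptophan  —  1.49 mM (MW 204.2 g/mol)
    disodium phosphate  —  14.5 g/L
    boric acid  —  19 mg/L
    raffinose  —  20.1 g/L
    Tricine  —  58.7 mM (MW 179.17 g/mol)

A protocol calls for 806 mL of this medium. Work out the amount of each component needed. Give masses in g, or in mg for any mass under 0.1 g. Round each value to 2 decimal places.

L-tryptophan 0.25 g; disodium phosphate 11.69 g; boric acid 15.31 mg; raffinose 16.20 g; Tricine 8.48 g

Working volume: 806 mL = 0.806 L.
L-tryptophan: 1.49 mmol/L × 204.2 g/mol × 0.806 L ÷ 1000 = 0.25 g
disodium phosphate: 14.5 g/L × 0.806 L = 11.69 g
boric acid: 19 mg/L × 0.806 L = 15.31 mg
raffinose: 20.1 g/L × 0.806 L = 16.20 g
Tricine: 58.7 mmol/L × 179.17 g/mol × 0.806 L ÷ 1000 = 8.48 g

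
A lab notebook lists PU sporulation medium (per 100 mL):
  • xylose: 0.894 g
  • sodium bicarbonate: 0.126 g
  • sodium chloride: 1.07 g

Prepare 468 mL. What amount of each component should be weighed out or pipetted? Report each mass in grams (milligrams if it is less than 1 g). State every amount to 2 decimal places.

xylose 4.18 g; sodium bicarbonate 589.68 mg; sodium chloride 5.01 g

Scale factor = 468 mL / 100 mL = 4.68.
xylose: 0.894 g × (468 mL / 100 mL) = 4.18 g
sodium bicarbonate: 0.126 g × (468 mL / 100 mL) = 0.58968 g = 589.68 mg
sodium chloride: 1.07 g × (468 mL / 100 mL) = 5.01 g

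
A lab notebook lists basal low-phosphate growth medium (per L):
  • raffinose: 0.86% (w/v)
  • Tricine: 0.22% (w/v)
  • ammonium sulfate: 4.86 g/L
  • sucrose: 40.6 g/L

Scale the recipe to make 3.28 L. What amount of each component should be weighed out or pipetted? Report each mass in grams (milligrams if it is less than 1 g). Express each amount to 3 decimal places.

raffinose 28.208 g; Tricine 7.216 g; ammonium sulfate 15.941 g; sucrose 133.168 g

Scale factor relative to 1 L: 3.28.
raffinose: 0.86 g per 100 mL × 3280 mL ÷ 100 = 28.208 g
Tricine: 0.22 g per 100 mL × 3280 mL ÷ 100 = 7.216 g
ammonium sulfate: 4.86 g/L × 3.28 L = 15.941 g
sucrose: 40.6 g/L × 3.28 L = 133.168 g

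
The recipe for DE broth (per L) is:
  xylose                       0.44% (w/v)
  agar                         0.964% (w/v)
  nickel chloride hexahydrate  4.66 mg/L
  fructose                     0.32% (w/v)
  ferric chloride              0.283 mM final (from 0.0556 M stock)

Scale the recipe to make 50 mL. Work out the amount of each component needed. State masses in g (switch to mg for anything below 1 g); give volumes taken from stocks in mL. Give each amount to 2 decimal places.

xylose 220.00 mg; agar 482.00 mg; nickel chloride hexahydrate 0.23 mg; fructose 160.00 mg; ferric chloride 0.25 mL

Target volume = 50 mL = 0.05 L.
xylose: 0.44 g per 100 mL × 50 mL ÷ 100 = 0.22 g = 220.00 mg
agar: 0.964 g per 100 mL × 50 mL ÷ 100 = 0.482 g = 482.00 mg
nickel chloride hexahydrate: 4.66 mg/L × 0.05 L = 0.23 mg
fructose: 0.32 g per 100 mL × 50 mL ÷ 100 = 0.16 g = 160.00 mg
ferric chloride: V = C2·V2/C1 = 0.283 mM × 50 mL ÷ 55.6 mM = 0.25 mL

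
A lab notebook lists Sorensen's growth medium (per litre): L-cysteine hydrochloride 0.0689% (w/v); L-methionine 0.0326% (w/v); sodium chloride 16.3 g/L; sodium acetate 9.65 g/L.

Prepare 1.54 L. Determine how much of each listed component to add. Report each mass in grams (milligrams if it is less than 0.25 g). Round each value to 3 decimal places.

Working volume: 1.54 L.
L-cysteine hydrochloride: 0.0689% w/v = 0.689 g/L → 0.689 × 1.54 L = 1.061 g
L-methionine: 0.0326 g per 100 mL × 1540 mL ÷ 100 = 0.502 g
sodium chloride: 16.3 g/L × 1.54 L = 25.102 g
sodium acetate: 9.65 g/L × 1.54 L = 14.861 g

L-cysteine hydrochloride 1.061 g; L-methionine 0.502 g; sodium chloride 25.102 g; sodium acetate 14.861 g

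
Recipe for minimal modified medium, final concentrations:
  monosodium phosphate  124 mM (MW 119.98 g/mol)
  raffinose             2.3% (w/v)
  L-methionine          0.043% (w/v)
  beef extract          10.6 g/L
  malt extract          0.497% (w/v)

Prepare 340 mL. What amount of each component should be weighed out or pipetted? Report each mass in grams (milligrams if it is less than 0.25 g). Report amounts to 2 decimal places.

monosodium phosphate 5.06 g; raffinose 7.82 g; L-methionine 146.20 mg; beef extract 3.60 g; malt extract 1.69 g

Target volume = 340 mL = 0.34 L.
monosodium phosphate: 124 mmol/L × 119.98 g/mol × 0.34 L ÷ 1000 = 5.06 g
raffinose: 2.3 g per 100 mL × 340 mL ÷ 100 = 7.82 g
L-methionine: 0.043% w/v = 0.43 g/L → 0.43 × 0.34 L = 0.1462 g = 146.20 mg
beef extract: 10.6 g/L × 0.34 L = 3.60 g
malt extract: 0.497 g per 100 mL × 340 mL ÷ 100 = 1.69 g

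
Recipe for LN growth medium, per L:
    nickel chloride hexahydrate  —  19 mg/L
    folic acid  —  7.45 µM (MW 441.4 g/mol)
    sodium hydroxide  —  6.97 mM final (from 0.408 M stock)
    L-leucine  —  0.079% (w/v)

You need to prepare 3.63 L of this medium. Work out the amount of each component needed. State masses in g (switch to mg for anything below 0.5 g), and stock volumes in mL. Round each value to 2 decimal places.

Scale factor relative to 1 L: 3.63.
nickel chloride hexahydrate: 19 mg/L × 3.63 L = 68.97 mg
folic acid: 7.45 µmol/L × 441.4 g/mol × 3.63 L ÷ 1000 = 11.94 mg
sodium hydroxide: C1V1 = C2V2 → 6.97 mM × 3630 mL ÷ 408 mM = 62.01 mL
L-leucine: 0.079% w/v = 0.79 g/L → 0.79 × 3.63 L = 2.87 g

nickel chloride hexahydrate 68.97 mg; folic acid 11.94 mg; sodium hydroxide 62.01 mL; L-leucine 2.87 g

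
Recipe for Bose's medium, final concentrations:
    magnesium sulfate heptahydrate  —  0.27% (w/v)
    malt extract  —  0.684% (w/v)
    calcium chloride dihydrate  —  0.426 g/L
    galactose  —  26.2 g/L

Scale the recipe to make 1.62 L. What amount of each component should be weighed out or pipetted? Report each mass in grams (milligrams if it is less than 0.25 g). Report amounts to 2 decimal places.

Working volume: 1.62 L.
magnesium sulfate heptahydrate: 0.27% w/v = 2.7 g/L → 2.7 × 1.62 L = 4.37 g
malt extract: 0.684% w/v = 6.84 g/L → 6.84 × 1.62 L = 11.08 g
calcium chloride dihydrate: 0.426 g/L × 1.62 L = 0.69 g
galactose: 26.2 g/L × 1.62 L = 42.44 g

magnesium sulfate heptahydrate 4.37 g; malt extract 11.08 g; calcium chloride dihydrate 0.69 g; galactose 42.44 g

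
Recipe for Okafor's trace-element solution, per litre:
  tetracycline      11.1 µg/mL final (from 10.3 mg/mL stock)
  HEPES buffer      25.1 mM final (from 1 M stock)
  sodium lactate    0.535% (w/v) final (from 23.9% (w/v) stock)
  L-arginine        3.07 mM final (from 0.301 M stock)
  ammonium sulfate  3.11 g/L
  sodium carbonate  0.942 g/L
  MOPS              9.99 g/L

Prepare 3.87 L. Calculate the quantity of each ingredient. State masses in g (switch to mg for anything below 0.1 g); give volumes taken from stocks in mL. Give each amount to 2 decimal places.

tetracycline 4.17 mL; HEPES buffer 97.14 mL; sodium lactate 86.63 mL; L-arginine 39.47 mL; ammonium sulfate 12.04 g; sodium carbonate 3.65 g; MOPS 38.66 g

Scale factor relative to 1 L: 3.87.
tetracycline: C1V1 = C2V2 → 11.1 µg/mL × 3870 mL ÷ 10300 µg/mL = 4.17 mL
HEPES buffer: V = C2·V2/C1 = 25.1 mM × 3870 mL ÷ 1000 mM = 97.14 mL
sodium lactate: V = C2·V2/C1 = 0.535% ÷ 23.9% × 3870 mL = 86.63 mL
L-arginine: C1V1 = C2V2 → 3.07 mM × 3870 mL ÷ 301 mM = 39.47 mL
ammonium sulfate: 3.11 g/L × 3.87 L = 12.04 g
sodium carbonate: 0.942 g/L × 3.87 L = 3.65 g
MOPS: 9.99 g/L × 3.87 L = 38.66 g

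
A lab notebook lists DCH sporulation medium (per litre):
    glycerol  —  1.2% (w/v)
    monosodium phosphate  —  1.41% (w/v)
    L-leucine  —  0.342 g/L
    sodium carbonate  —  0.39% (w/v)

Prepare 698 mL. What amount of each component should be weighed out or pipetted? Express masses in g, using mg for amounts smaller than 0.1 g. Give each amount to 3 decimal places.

glycerol 8.376 g; monosodium phosphate 9.842 g; L-leucine 0.239 g; sodium carbonate 2.722 g

Target volume = 698 mL = 0.698 L.
glycerol: 1.2% w/v = 12 g/L → 12 × 0.698 L = 8.376 g
monosodium phosphate: 1.41 g per 100 mL × 698 mL ÷ 100 = 9.842 g
L-leucine: 0.342 g/L × 0.698 L = 0.239 g
sodium carbonate: 0.39 g per 100 mL × 698 mL ÷ 100 = 2.722 g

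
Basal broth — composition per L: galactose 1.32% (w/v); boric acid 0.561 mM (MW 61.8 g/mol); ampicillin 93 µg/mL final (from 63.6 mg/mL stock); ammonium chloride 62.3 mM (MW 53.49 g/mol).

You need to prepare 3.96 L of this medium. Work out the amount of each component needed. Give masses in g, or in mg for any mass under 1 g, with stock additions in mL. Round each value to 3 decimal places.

Scale factor relative to 1 L: 3.96.
galactose: 1.32% w/v = 13.2 g/L → 13.2 × 3.96 L = 52.272 g
boric acid: 0.561 mmol/L × 61.8 mg/mmol × 3.96 L = 137.292 mg
ampicillin: dilute stock: 93 µg/mL × 3960 mL ÷ 63600 µg/mL = 5.791 mL
ammonium chloride: 62.3 mmol/L × 53.49 g/mol × 3.96 L ÷ 1000 = 13.196 g

galactose 52.272 g; boric acid 137.292 mg; ampicillin 5.791 mL; ammonium chloride 13.196 g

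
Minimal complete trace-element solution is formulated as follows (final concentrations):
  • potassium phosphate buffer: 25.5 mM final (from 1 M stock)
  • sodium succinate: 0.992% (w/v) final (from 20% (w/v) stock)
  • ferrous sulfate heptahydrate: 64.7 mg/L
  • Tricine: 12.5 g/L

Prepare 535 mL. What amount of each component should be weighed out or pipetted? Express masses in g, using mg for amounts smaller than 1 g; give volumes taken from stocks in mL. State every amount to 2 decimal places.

potassium phosphate buffer 13.64 mL; sodium succinate 26.54 mL; ferrous sulfate heptahydrate 34.61 mg; Tricine 6.69 g

Target volume = 535 mL = 0.535 L.
potassium phosphate buffer: V = C2·V2/C1 = 25.5 mM × 535 mL ÷ 1000 mM = 13.64 mL
sodium succinate: C1V1 = C2V2 → 0.992% ÷ 20% × 535 mL = 26.54 mL
ferrous sulfate heptahydrate: 64.7 mg/L × 0.535 L = 34.61 mg
Tricine: 12.5 g/L × 0.535 L = 6.69 g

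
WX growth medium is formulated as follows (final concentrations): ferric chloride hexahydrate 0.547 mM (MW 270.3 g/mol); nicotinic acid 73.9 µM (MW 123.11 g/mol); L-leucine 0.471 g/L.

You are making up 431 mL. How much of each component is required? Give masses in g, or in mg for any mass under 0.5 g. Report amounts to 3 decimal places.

Target volume = 431 mL = 0.431 L.
ferric chloride hexahydrate: 0.547 mmol/L × 270.3 mg/mmol × 0.431 L = 63.725 mg
nicotinic acid: 73.9 µmol/L × 123.11 g/mol × 0.431 L ÷ 1000 = 3.921 mg
L-leucine: 0.471 g/L × 0.431 L = 0.203001 g = 203.001 mg

ferric chloride hexahydrate 63.725 mg; nicotinic acid 3.921 mg; L-leucine 203.001 mg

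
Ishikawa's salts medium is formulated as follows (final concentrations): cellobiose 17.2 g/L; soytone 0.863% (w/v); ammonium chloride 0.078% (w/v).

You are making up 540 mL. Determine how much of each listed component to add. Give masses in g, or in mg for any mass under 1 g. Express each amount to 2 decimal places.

cellobiose 9.29 g; soytone 4.66 g; ammonium chloride 421.20 mg

Scale factor relative to 1 L: 0.54.
cellobiose: 17.2 g/L × 0.54 L = 9.29 g
soytone: 0.863% w/v = 8.63 g/L → 8.63 × 0.54 L = 4.66 g
ammonium chloride: 0.078 g per 100 mL × 540 mL ÷ 100 = 0.4212 g = 421.20 mg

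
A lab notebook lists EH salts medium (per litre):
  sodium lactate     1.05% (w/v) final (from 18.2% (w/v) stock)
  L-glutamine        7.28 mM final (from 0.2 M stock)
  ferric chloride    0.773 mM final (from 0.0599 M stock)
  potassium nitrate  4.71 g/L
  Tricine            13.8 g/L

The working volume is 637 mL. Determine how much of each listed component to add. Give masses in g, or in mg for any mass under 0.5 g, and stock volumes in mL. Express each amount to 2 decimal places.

sodium lactate 36.75 mL; L-glutamine 23.19 mL; ferric chloride 8.22 mL; potassium nitrate 3.00 g; Tricine 8.79 g

Working volume: 637 mL = 0.637 L.
sodium lactate: C1V1 = C2V2 → 1.05% ÷ 18.2% × 637 mL = 36.75 mL
L-glutamine: C1V1 = C2V2 → 7.28 mM × 637 mL ÷ 200 mM = 23.19 mL
ferric chloride: C1V1 = C2V2 → 0.773 mM × 637 mL ÷ 59.9 mM = 8.22 mL
potassium nitrate: 4.71 g/L × 0.637 L = 3.00 g
Tricine: 13.8 g/L × 0.637 L = 8.79 g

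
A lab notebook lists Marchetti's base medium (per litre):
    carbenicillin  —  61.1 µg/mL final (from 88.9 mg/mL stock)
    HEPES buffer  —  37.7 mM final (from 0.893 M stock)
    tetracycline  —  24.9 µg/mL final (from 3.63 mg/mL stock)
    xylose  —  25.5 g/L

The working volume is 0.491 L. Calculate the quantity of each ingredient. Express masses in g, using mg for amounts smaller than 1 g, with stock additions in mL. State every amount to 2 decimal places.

Working volume: 0.491 L.
carbenicillin: dilute stock: 61.1 µg/mL × 491 mL ÷ 88900 µg/mL = 0.34 mL
HEPES buffer: dilute stock: 37.7 mM × 491 mL ÷ 893 mM = 20.73 mL
tetracycline: V = C2·V2/C1 = 24.9 µg/mL × 491 mL ÷ 3630 µg/mL = 3.37 mL
xylose: 25.5 g/L × 0.491 L = 12.52 g

carbenicillin 0.34 mL; HEPES buffer 20.73 mL; tetracycline 3.37 mL; xylose 12.52 g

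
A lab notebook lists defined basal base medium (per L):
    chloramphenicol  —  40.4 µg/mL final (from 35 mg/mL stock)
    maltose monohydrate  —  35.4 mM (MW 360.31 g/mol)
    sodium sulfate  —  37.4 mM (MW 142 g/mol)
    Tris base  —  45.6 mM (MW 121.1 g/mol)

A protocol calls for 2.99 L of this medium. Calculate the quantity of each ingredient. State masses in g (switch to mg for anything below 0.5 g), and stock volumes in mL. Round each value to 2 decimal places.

chloramphenicol 3.45 mL; maltose monohydrate 38.14 g; sodium sulfate 15.88 g; Tris base 16.51 g

Working volume: 2.99 L.
chloramphenicol: V = C2·V2/C1 = 40.4 µg/mL × 2990 mL ÷ 35000 µg/mL = 3.45 mL
maltose monohydrate: 35.4 mmol/L × 360.31 g/mol × 2.99 L ÷ 1000 = 38.14 g
sodium sulfate: 37.4 mmol/L × 142 g/mol × 2.99 L ÷ 1000 = 15.88 g
Tris base: 45.6 mmol/L × 121.1 g/mol × 2.99 L ÷ 1000 = 16.51 g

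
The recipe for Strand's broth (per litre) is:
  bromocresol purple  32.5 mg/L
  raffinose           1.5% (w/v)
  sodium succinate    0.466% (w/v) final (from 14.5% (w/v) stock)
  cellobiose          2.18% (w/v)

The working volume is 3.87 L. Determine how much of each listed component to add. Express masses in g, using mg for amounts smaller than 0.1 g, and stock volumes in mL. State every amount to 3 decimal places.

bromocresol purple 0.126 g; raffinose 58.050 g; sodium succinate 124.374 mL; cellobiose 84.366 g

Scale factor relative to 1 L: 3.87.
bromocresol purple: 32.5 mg/L × 3.87 L = 125.775 mg = 0.126 g
raffinose: 1.5 g per 100 mL × 3870 mL ÷ 100 = 58.050 g
sodium succinate: V = C2·V2/C1 = 0.466% ÷ 14.5% × 3870 mL = 124.374 mL
cellobiose: 2.18% w/v = 21.8 g/L → 21.8 × 3.87 L = 84.366 g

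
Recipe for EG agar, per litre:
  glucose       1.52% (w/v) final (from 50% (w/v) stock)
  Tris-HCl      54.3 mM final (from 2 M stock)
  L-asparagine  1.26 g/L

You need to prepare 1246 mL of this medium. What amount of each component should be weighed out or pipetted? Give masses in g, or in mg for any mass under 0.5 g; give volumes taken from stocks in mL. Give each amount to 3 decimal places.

glucose 37.878 mL; Tris-HCl 33.829 mL; L-asparagine 1.570 g

Working volume: 1246 mL = 1.246 L.
glucose: V = C2·V2/C1 = 1.52% ÷ 50% × 1246 mL = 37.878 mL
Tris-HCl: dilute stock: 54.3 mM × 1246 mL ÷ 2000 mM = 33.829 mL
L-asparagine: 1.26 g/L × 1.246 L = 1.570 g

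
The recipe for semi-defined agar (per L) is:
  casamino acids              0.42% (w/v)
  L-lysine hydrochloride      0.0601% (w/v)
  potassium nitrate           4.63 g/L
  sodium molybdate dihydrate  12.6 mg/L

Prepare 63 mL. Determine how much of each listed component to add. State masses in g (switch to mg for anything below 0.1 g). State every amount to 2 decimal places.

Working volume: 63 mL = 0.063 L.
casamino acids: 0.42 g per 100 mL × 63 mL ÷ 100 = 0.26 g
L-lysine hydrochloride: 0.0601% w/v = 0.601 g/L → 0.601 × 0.063 L = 0.037863 g = 37.86 mg
potassium nitrate: 4.63 g/L × 0.063 L = 0.29 g
sodium molybdate dihydrate: 12.6 mg/L × 0.063 L = 0.79 mg

casamino acids 0.26 g; L-lysine hydrochloride 37.86 mg; potassium nitrate 0.29 g; sodium molybdate dihydrate 0.79 mg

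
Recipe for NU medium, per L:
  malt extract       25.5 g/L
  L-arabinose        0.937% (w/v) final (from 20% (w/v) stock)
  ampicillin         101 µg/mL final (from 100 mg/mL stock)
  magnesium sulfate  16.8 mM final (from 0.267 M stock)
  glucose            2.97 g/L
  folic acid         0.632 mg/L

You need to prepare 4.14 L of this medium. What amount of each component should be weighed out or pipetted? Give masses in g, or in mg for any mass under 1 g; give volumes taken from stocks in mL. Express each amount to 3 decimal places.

malt extract 105.570 g; L-arabinose 193.959 mL; ampicillin 4.181 mL; magnesium sulfate 260.494 mL; glucose 12.296 g; folic acid 2.616 mg

Working volume: 4.14 L.
malt extract: 25.5 g/L × 4.14 L = 105.570 g
L-arabinose: V = C2·V2/C1 = 0.937% ÷ 20% × 4140 mL = 193.959 mL
ampicillin: C1V1 = C2V2 → 101 µg/mL × 4140 mL ÷ 100000 µg/mL = 4.181 mL
magnesium sulfate: C1V1 = C2V2 → 16.8 mM × 4140 mL ÷ 267 mM = 260.494 mL
glucose: 2.97 g/L × 4.14 L = 12.296 g
folic acid: 0.632 mg/L × 4.14 L = 2.616 mg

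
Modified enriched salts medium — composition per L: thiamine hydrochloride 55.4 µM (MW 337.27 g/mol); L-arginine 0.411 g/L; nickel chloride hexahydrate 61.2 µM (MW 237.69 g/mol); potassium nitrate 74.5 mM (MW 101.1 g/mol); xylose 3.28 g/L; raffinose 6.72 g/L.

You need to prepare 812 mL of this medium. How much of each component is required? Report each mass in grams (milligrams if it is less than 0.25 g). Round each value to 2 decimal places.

thiamine hydrochloride 15.17 mg; L-arginine 0.33 g; nickel chloride hexahydrate 11.81 mg; potassium nitrate 6.12 g; xylose 2.66 g; raffinose 5.46 g

Scale factor relative to 1 L: 0.812.
thiamine hydrochloride: 55.4 µmol/L × 337.27 g/mol × 0.812 L ÷ 1000 = 15.17 mg
L-arginine: 0.411 g/L × 0.812 L = 0.33 g
nickel chloride hexahydrate: 61.2 µmol/L × 237.69 g/mol × 0.812 L ÷ 1000 = 11.81 mg
potassium nitrate: 74.5 mmol/L × 101.1 g/mol × 0.812 L ÷ 1000 = 6.12 g
xylose: 3.28 g/L × 0.812 L = 2.66 g
raffinose: 6.72 g/L × 0.812 L = 5.46 g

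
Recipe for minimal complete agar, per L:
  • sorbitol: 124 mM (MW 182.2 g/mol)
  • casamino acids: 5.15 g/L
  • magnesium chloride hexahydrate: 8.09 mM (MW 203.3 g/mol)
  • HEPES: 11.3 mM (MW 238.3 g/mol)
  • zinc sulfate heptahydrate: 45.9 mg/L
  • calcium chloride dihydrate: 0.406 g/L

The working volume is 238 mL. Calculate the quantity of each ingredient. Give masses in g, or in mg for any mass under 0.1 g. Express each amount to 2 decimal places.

sorbitol 5.38 g; casamino acids 1.23 g; magnesium chloride hexahydrate 0.39 g; HEPES 0.64 g; zinc sulfate heptahydrate 10.92 mg; calcium chloride dihydrate 96.63 mg

Scale factor relative to 1 L: 0.238.
sorbitol: 124 mmol/L × 182.2 g/mol × 0.238 L ÷ 1000 = 5.38 g
casamino acids: 5.15 g/L × 0.238 L = 1.23 g
magnesium chloride hexahydrate: 8.09 mmol/L × 203.3 g/mol × 0.238 L ÷ 1000 = 0.39 g
HEPES: 11.3 mmol/L × 238.3 g/mol × 0.238 L ÷ 1000 = 0.64 g
zinc sulfate heptahydrate: 45.9 mg/L × 0.238 L = 10.92 mg
calcium chloride dihydrate: 0.406 g/L × 0.238 L = 0.096628 g = 96.63 mg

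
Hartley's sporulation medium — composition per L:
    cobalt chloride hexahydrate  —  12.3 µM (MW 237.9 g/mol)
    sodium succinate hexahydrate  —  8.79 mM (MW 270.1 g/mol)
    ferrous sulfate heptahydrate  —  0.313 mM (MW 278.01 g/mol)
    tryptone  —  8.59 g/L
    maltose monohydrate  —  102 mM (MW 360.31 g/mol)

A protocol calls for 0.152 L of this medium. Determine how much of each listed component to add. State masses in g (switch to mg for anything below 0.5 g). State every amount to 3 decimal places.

Working volume: 0.152 L.
cobalt chloride hexahydrate: 12.3 µmol/L × 237.9 g/mol × 0.152 L ÷ 1000 = 0.445 mg
sodium succinate hexahydrate: 8.79 mmol/L × 270.1 mg/mmol × 0.152 L = 360.875 mg
ferrous sulfate heptahydrate: 0.313 mmol/L × 278.01 mg/mmol × 0.152 L = 13.227 mg
tryptone: 8.59 g/L × 0.152 L = 1.306 g
maltose monohydrate: 102 mmol/L × 360.31 g/mol × 0.152 L ÷ 1000 = 5.586 g

cobalt chloride hexahydrate 0.445 mg; sodium succinate hexahydrate 360.875 mg; ferrous sulfate heptahydrate 13.227 mg; tryptone 1.306 g; maltose monohydrate 5.586 g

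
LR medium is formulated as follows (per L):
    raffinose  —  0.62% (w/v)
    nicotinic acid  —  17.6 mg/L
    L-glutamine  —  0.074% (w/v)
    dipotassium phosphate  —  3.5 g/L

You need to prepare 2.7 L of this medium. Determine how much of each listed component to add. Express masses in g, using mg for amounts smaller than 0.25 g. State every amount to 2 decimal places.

raffinose 16.74 g; nicotinic acid 47.52 mg; L-glutamine 2.00 g; dipotassium phosphate 9.45 g

Working volume: 2.7 L.
raffinose: 0.62 g per 100 mL × 2700 mL ÷ 100 = 16.74 g
nicotinic acid: 17.6 mg/L × 2.7 L = 47.52 mg
L-glutamine: 0.074% w/v = 0.74 g/L → 0.74 × 2.7 L = 2.00 g
dipotassium phosphate: 3.5 g/L × 2.7 L = 9.45 g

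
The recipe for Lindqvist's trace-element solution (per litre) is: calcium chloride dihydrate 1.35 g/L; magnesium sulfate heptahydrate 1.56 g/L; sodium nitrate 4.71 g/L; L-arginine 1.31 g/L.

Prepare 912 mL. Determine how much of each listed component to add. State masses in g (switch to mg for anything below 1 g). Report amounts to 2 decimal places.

Target volume = 912 mL = 0.912 L.
calcium chloride dihydrate: 1.35 g/L × 0.912 L = 1.23 g
magnesium sulfate heptahydrate: 1.56 g/L × 0.912 L = 1.42 g
sodium nitrate: 4.71 g/L × 0.912 L = 4.30 g
L-arginine: 1.31 g/L × 0.912 L = 1.19 g

calcium chloride dihydrate 1.23 g; magnesium sulfate heptahydrate 1.42 g; sodium nitrate 4.30 g; L-arginine 1.19 g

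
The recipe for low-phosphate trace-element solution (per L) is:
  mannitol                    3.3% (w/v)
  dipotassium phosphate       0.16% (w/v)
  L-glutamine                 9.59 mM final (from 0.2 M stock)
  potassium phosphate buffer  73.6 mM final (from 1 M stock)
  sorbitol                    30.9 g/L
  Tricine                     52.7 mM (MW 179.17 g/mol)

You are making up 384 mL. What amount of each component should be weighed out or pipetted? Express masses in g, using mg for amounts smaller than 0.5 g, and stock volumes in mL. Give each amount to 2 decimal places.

Target volume = 384 mL = 0.384 L.
mannitol: 3.3 g per 100 mL × 384 mL ÷ 100 = 12.67 g
dipotassium phosphate: 0.16 g per 100 mL × 384 mL ÷ 100 = 0.61 g
L-glutamine: C1V1 = C2V2 → 9.59 mM × 384 mL ÷ 200 mM = 18.41 mL
potassium phosphate buffer: C1V1 = C2V2 → 73.6 mM × 384 mL ÷ 1000 mM = 28.26 mL
sorbitol: 30.9 g/L × 0.384 L = 11.87 g
Tricine: 52.7 mmol/L × 179.17 g/mol × 0.384 L ÷ 1000 = 3.63 g

mannitol 12.67 g; dipotassium phosphate 0.61 g; L-glutamine 18.41 mL; potassium phosphate buffer 28.26 mL; sorbitol 11.87 g; Tricine 3.63 g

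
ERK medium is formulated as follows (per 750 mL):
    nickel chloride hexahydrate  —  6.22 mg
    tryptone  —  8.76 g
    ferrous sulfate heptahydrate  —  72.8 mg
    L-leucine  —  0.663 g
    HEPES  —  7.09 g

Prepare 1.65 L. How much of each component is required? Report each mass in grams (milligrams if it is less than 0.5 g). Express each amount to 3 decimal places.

Ratio of target to recipe volume: 1650 / 750 = 2.2.
nickel chloride hexahydrate: 6.22 mg × (1650 mL / 750 mL) = 13.684 mg
tryptone: 8.76 g × (1650 mL / 750 mL) = 19.272 g
ferrous sulfate heptahydrate: 72.8 mg × (1650 mL / 750 mL) = 160.160 mg
L-leucine: 0.663 g × (1650 mL / 750 mL) = 1.459 g
HEPES: 7.09 g × (1650 mL / 750 mL) = 15.598 g

nickel chloride hexahydrate 13.684 mg; tryptone 19.272 g; ferrous sulfate heptahydrate 160.160 mg; L-leucine 1.459 g; HEPES 15.598 g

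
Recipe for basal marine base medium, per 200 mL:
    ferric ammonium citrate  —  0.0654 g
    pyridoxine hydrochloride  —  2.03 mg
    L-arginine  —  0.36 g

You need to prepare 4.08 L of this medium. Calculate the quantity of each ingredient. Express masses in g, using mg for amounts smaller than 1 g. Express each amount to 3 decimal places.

ferric ammonium citrate 1.334 g; pyridoxine hydrochloride 41.412 mg; L-arginine 7.344 g

Scale factor = 4080 mL / 200 mL = 20.4.
ferric ammonium citrate: 0.0654 g × (4080 mL / 200 mL) = 1.334 g
pyridoxine hydrochloride: 2.03 mg × (4080 mL / 200 mL) = 41.412 mg
L-arginine: 0.36 g × (4080 mL / 200 mL) = 7.344 g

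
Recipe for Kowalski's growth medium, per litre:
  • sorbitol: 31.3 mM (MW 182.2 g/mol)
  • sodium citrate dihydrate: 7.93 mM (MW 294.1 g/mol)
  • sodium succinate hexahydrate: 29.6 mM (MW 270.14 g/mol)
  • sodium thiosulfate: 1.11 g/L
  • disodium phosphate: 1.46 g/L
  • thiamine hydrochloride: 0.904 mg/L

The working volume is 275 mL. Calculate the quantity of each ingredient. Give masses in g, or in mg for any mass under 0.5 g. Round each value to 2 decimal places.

Scale factor relative to 1 L: 0.275.
sorbitol: 31.3 mmol/L × 182.2 g/mol × 0.275 L ÷ 1000 = 1.57 g
sodium citrate dihydrate: 7.93 mmol/L × 294.1 g/mol × 0.275 L ÷ 1000 = 0.64 g
sodium succinate hexahydrate: 29.6 mmol/L × 270.14 g/mol × 0.275 L ÷ 1000 = 2.20 g
sodium thiosulfate: 1.11 g/L × 0.275 L = 0.30525 g = 305.25 mg
disodium phosphate: 1.46 g/L × 0.275 L = 0.4015 g = 401.50 mg
thiamine hydrochloride: 0.904 mg/L × 0.275 L = 0.25 mg

sorbitol 1.57 g; sodium citrate dihydrate 0.64 g; sodium succinate hexahydrate 2.20 g; sodium thiosulfate 305.25 mg; disodium phosphate 401.50 mg; thiamine hydrochloride 0.25 mg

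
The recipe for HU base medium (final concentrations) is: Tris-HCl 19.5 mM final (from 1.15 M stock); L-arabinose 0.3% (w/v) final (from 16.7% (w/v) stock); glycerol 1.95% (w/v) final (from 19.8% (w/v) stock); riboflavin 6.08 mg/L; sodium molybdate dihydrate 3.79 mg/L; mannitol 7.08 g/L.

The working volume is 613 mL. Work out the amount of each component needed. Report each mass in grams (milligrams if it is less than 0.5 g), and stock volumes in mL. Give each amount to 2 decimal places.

Tris-HCl 10.39 mL; L-arabinose 11.01 mL; glycerol 60.37 mL; riboflavin 3.73 mg; sodium molybdate dihydrate 2.32 mg; mannitol 4.34 g

Target volume = 613 mL = 0.613 L.
Tris-HCl: V = C2·V2/C1 = 19.5 mM × 613 mL ÷ 1150 mM = 10.39 mL
L-arabinose: dilute stock: 0.3% ÷ 16.7% × 613 mL = 11.01 mL
glycerol: C1V1 = C2V2 → 1.95% ÷ 19.8% × 613 mL = 60.37 mL
riboflavin: 6.08 mg/L × 0.613 L = 3.73 mg
sodium molybdate dihydrate: 3.79 mg/L × 0.613 L = 2.32 mg
mannitol: 7.08 g/L × 0.613 L = 4.34 g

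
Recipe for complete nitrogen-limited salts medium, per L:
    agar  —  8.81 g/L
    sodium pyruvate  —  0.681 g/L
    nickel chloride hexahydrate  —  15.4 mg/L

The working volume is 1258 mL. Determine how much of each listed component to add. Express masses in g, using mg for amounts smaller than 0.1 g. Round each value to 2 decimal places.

agar 11.08 g; sodium pyruvate 0.86 g; nickel chloride hexahydrate 19.37 mg

Target volume = 1258 mL = 1.258 L.
agar: 8.81 g/L × 1.258 L = 11.08 g
sodium pyruvate: 0.681 g/L × 1.258 L = 0.86 g
nickel chloride hexahydrate: 15.4 mg/L × 1.258 L = 19.37 mg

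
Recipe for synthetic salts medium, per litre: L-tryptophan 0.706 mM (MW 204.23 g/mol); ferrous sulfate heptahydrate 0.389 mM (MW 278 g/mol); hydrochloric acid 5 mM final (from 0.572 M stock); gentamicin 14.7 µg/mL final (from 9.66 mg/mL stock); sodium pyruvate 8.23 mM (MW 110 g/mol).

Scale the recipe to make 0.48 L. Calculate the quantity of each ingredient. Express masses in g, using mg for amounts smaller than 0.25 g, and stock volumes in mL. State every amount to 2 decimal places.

L-tryptophan 69.21 mg; ferrous sulfate heptahydrate 51.91 mg; hydrochloric acid 4.20 mL; gentamicin 0.73 mL; sodium pyruvate 0.43 g

Scale factor relative to 1 L: 0.48.
L-tryptophan: 0.706 mmol/L × 204.23 mg/mmol × 0.48 L = 69.21 mg
ferrous sulfate heptahydrate: 0.389 mmol/L × 278 mg/mmol × 0.48 L = 51.91 mg
hydrochloric acid: dilute stock: 5 mM × 480 mL ÷ 572 mM = 4.20 mL
gentamicin: V = C2·V2/C1 = 14.7 µg/mL × 480 mL ÷ 9660 µg/mL = 0.73 mL
sodium pyruvate: 8.23 mmol/L × 110 g/mol × 0.48 L ÷ 1000 = 0.43 g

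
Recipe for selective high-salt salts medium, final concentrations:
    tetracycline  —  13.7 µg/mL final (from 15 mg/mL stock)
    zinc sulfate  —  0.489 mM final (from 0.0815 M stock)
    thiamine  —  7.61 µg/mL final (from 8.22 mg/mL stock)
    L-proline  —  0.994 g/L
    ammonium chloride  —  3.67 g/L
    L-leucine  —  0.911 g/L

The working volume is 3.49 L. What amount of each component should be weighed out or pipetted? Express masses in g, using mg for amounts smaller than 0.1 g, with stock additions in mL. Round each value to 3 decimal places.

tetracycline 3.188 mL; zinc sulfate 20.940 mL; thiamine 3.231 mL; L-proline 3.469 g; ammonium chloride 12.808 g; L-leucine 3.179 g

Scale factor relative to 1 L: 3.49.
tetracycline: V = C2·V2/C1 = 13.7 µg/mL × 3490 mL ÷ 15000 µg/mL = 3.188 mL
zinc sulfate: dilute stock: 0.489 mM × 3490 mL ÷ 81.5 mM = 20.940 mL
thiamine: V = C2·V2/C1 = 7.61 µg/mL × 3490 mL ÷ 8220 µg/mL = 3.231 mL
L-proline: 0.994 g/L × 3.49 L = 3.469 g
ammonium chloride: 3.67 g/L × 3.49 L = 12.808 g
L-leucine: 0.911 g/L × 3.49 L = 3.179 g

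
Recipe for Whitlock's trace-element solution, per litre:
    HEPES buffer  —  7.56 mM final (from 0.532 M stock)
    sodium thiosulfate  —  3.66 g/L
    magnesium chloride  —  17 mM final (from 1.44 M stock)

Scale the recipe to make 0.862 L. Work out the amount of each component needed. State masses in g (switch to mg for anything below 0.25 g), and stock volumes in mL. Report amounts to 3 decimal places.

Working volume: 0.862 L.
HEPES buffer: C1V1 = C2V2 → 7.56 mM × 862 mL ÷ 532 mM = 12.249 mL
sodium thiosulfate: 3.66 g/L × 0.862 L = 3.155 g
magnesium chloride: V = C2·V2/C1 = 17 mM × 862 mL ÷ 1440 mM = 10.176 mL

HEPES buffer 12.249 mL; sodium thiosulfate 3.155 g; magnesium chloride 10.176 mL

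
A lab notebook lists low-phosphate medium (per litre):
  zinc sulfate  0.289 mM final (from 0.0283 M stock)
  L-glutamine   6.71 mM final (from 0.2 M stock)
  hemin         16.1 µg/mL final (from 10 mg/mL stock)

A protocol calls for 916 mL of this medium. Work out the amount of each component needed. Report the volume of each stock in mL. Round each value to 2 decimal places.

zinc sulfate 9.35 mL; L-glutamine 30.73 mL; hemin 1.47 mL

Scale factor relative to 1 L: 0.916.
zinc sulfate: dilute stock: 0.289 mM × 916 mL ÷ 28.3 mM = 9.35 mL
L-glutamine: C1V1 = C2V2 → 6.71 mM × 916 mL ÷ 200 mM = 30.73 mL
hemin: V = C2·V2/C1 = 16.1 µg/mL × 916 mL ÷ 10000 µg/mL = 1.47 mL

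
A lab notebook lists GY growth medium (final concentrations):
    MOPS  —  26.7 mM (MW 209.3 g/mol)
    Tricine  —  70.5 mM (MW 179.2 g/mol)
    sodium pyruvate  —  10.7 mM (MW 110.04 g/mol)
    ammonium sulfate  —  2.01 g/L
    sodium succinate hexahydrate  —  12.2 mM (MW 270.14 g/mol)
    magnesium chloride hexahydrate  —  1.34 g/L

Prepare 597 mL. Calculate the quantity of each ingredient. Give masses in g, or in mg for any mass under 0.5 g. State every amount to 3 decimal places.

Working volume: 597 mL = 0.597 L.
MOPS: 26.7 mmol/L × 209.3 g/mol × 0.597 L ÷ 1000 = 3.336 g
Tricine: 70.5 mmol/L × 179.2 g/mol × 0.597 L ÷ 1000 = 7.542 g
sodium pyruvate: 10.7 mmol/L × 110.04 g/mol × 0.597 L ÷ 1000 = 0.703 g
ammonium sulfate: 2.01 g/L × 0.597 L = 1.200 g
sodium succinate hexahydrate: 12.2 mmol/L × 270.14 g/mol × 0.597 L ÷ 1000 = 1.968 g
magnesium chloride hexahydrate: 1.34 g/L × 0.597 L = 0.800 g

MOPS 3.336 g; Tricine 7.542 g; sodium pyruvate 0.703 g; ammonium sulfate 1.200 g; sodium succinate hexahydrate 1.968 g; magnesium chloride hexahydrate 0.800 g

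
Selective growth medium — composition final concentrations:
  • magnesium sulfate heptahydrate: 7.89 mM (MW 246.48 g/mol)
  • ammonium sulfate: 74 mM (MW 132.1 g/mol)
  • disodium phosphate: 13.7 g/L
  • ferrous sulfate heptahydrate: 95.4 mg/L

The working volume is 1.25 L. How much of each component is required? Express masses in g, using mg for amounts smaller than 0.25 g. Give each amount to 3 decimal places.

Working volume: 1.25 L.
magnesium sulfate heptahydrate: 7.89 mmol/L × 246.48 g/mol × 1.25 L ÷ 1000 = 2.431 g
ammonium sulfate: 74 mmol/L × 132.1 g/mol × 1.25 L ÷ 1000 = 12.219 g
disodium phosphate: 13.7 g/L × 1.25 L = 17.125 g
ferrous sulfate heptahydrate: 95.4 mg/L × 1.25 L = 119.250 mg

magnesium sulfate heptahydrate 2.431 g; ammonium sulfate 12.219 g; disodium phosphate 17.125 g; ferrous sulfate heptahydrate 119.250 mg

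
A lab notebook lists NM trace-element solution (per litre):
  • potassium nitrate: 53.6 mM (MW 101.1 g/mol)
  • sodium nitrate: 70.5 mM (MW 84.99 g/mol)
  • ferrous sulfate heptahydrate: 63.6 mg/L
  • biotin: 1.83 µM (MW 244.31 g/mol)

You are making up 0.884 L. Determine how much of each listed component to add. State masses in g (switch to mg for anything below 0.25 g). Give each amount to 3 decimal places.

Working volume: 0.884 L.
potassium nitrate: 53.6 mmol/L × 101.1 g/mol × 0.884 L ÷ 1000 = 4.790 g
sodium nitrate: 70.5 mmol/L × 84.99 g/mol × 0.884 L ÷ 1000 = 5.297 g
ferrous sulfate heptahydrate: 63.6 mg/L × 0.884 L = 56.222 mg
biotin: 1.83 µmol/L × 244.31 g/mol × 0.884 L ÷ 1000 = 0.395 mg

potassium nitrate 4.790 g; sodium nitrate 5.297 g; ferrous sulfate heptahydrate 56.222 mg; biotin 0.395 mg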